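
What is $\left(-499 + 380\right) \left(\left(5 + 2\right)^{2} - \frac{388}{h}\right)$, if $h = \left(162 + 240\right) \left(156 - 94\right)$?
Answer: $- \frac{36321418}{6231} \approx -5829.1$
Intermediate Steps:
$h = 24924$ ($h = 402 \cdot 62 = 24924$)
$\left(-499 + 380\right) \left(\left(5 + 2\right)^{2} - \frac{388}{h}\right) = \left(-499 + 380\right) \left(\left(5 + 2\right)^{2} - \frac{388}{24924}\right) = - 119 \left(7^{2} - \frac{97}{6231}\right) = - 119 \left(49 - \frac{97}{6231}\right) = \left(-119\right) \frac{305222}{6231} = - \frac{36321418}{6231}$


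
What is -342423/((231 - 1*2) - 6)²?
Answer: -342423/49729 ≈ -6.8858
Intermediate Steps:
-342423/((231 - 1*2) - 6)² = -342423/((231 - 2) - 6)² = -342423/(229 - 6)² = -342423/(223²) = -342423/49729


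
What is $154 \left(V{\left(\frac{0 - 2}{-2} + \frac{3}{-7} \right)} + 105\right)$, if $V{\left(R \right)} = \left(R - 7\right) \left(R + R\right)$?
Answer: $\frac{105270}{7} \approx 15039.0$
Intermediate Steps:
$V{\left(R \right)} = 2 R \left(-7 + R\right)$ ($V{\left(R \right)} = \left(-7 + R\right) 2 R = 2 R \left(-7 + R\right)$)
$154 \left(V{\left(\frac{0 - 2}{-2} + \frac{3}{-7} \right)} + 105\right) = 154 \left(2 \left(\frac{0 - 2}{-2} + \frac{3}{-7}\right) \left(-7 + \left(\frac{0 - 2}{-2} + \frac{3}{-7}\right)\right) + 105\right) = 154 \left(2 \left(\left(0 - 2\right) \left(- \frac{1}{2}\right) + 3 \left(- \frac{1}{7}\right)\right) \left(-7 + \left(\left(0 - 2\right) \left(- \frac{1}{2}\right) + 3 \left(- \frac{1}{7}\right)\right)\right) + 105\right) = 154 \left(2 \left(\left(-2\right) \left(- \frac{1}{2}\right) - \frac{3}{7}\right) \left(-7 - - \frac{4}{7}\right) + 105\right) = 154 \left(2 \left(1 - \frac{3}{7}\right) \left(-7 + \left(1 - \frac{3}{7}\right)\right) + 105\right) = 154 \left(2 \cdot \frac{4}{7} \left(-7 + \frac{4}{7}\right) + 105\right) = 154 \left(2 \cdot \frac{4}{7} \left(- \frac{45}{7}\right) + 105\right) = 154 \left(- \frac{360}{49} + 105\right) = 154 \cdot \frac{4785}{49} = \frac{105270}{7}$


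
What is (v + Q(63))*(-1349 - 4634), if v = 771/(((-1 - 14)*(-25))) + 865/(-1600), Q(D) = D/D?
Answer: -120395909/8000 ≈ -15049.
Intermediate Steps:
Q(D) = 1
v = 12123/8000 (v = 771/((-15*(-25))) + 865*(-1/1600) = 771/375 - 173/320 = 771*(1/375) - 173/320 = 257/125 - 173/320 = 12123/8000 ≈ 1.5154)
(v + Q(63))*(-1349 - 4634) = (12123/8000 + 1)*(-1349 - 4634) = (20123/8000)*(-5983) = -120395909/8000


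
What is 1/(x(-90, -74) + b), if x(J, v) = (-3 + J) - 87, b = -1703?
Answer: -1/1883 ≈ -0.00053107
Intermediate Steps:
x(J, v) = -90 + J
1/(x(-90, -74) + b) = 1/((-90 - 90) - 1703) = 1/(-180 - 1703) = 1/(-1883) = -1/1883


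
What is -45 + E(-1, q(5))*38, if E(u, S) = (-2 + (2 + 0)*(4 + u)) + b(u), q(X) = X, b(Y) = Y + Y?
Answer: 31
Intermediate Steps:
b(Y) = 2*Y
E(u, S) = 6 + 4*u (E(u, S) = (-2 + (2 + 0)*(4 + u)) + 2*u = (-2 + 2*(4 + u)) + 2*u = (-2 + (8 + 2*u)) + 2*u = (6 + 2*u) + 2*u = 6 + 4*u)
-45 + E(-1, q(5))*38 = -45 + (6 + 4*(-1))*38 = -45 + (6 - 4)*38 = -45 + 2*38 = -45 + 76 = 31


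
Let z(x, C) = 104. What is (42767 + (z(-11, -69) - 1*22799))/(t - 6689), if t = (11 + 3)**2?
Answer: -20072/6493 ≈ -3.0913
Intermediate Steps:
t = 196 (t = 14**2 = 196)
(42767 + (z(-11, -69) - 1*22799))/(t - 6689) = (42767 + (104 - 1*22799))/(196 - 6689) = (42767 + (104 - 22799))/(-6493) = (42767 - 22695)*(-1/6493) = 20072*(-1/6493) = -20072/6493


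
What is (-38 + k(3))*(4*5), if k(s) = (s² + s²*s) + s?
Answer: 20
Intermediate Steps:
k(s) = s + s² + s³ (k(s) = (s² + s³) + s = s + s² + s³)
(-38 + k(3))*(4*5) = (-38 + 3*(1 + 3 + 3²))*(4*5) = (-38 + 3*(1 + 3 + 9))*20 = (-38 + 3*13)*20 = (-38 + 39)*20 = 1*20 = 20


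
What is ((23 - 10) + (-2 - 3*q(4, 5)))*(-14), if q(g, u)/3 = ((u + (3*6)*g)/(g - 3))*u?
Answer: 48356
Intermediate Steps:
q(g, u) = 3*u*(u + 18*g)/(-3 + g) (q(g, u) = 3*(((u + (3*6)*g)/(g - 3))*u) = 3*(((u + 18*g)/(-3 + g))*u) = 3*(u*(u + 18*g)/(-3 + g)) = 3*u*(u + 18*g)/(-3 + g))
((23 - 10) + (-2 - 3*q(4, 5)))*(-14) = ((23 - 10) + (-2 - 9*5*(5 + 18*4)/(-3 + 4)))*(-14) = (13 + (-2 - 9*5*(5 + 72)/1))*(-14) = (13 + (-2 - 9*5*77))*(-14) = (13 + (-2 - 3*1155))*(-14) = (13 + (-2 - 3465))*(-14) = (13 - 3467)*(-14) = -3454*(-14) = 48356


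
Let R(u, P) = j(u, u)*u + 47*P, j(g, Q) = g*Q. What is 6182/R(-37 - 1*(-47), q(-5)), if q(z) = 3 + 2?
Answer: 6182/1235 ≈ 5.0057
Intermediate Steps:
j(g, Q) = Q*g
q(z) = 5
R(u, P) = u³ + 47*P (R(u, P) = (u*u)*u + 47*P = u²*u + 47*P = u³ + 47*P)
6182/R(-37 - 1*(-47), q(-5)) = 6182/((-37 - 1*(-47))³ + 47*5) = 6182/((-37 + 47)³ + 235) = 6182/(10³ + 235) = 6182/(1000 + 235) = 6182/1235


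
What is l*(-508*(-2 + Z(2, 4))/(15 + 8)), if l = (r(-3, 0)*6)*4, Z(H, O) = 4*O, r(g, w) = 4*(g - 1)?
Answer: 2731008/23 ≈ 1.1874e+5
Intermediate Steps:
r(g, w) = -4 + 4*g (r(g, w) = 4*(-1 + g) = -4 + 4*g)
l = -384 (l = ((-4 + 4*(-3))*6)*4 = ((-4 - 12)*6)*4 = -16*6*4 = -96*4 = -384)
l*(-508*(-2 + Z(2, 4))/(15 + 8)) = -(-195072)/((15 + 8)/(-2 + 4*4)) = -(-195072)/(23/(-2 + 16)) = -(-195072)/(23/14) = -(-195072)/((1/14)*23) = -(-195072)/23/14 = -(-195072)*14/23 = -384*(-7112/23) = 2731008/23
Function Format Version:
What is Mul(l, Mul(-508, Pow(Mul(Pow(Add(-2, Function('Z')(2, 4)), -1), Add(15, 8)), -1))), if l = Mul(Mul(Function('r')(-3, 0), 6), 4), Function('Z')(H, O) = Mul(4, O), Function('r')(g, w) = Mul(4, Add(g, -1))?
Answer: Rational(2731008, 23) ≈ 1.1874e+5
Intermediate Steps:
Function('r')(g, w) = Add(-4, Mul(4, g)) (Function('r')(g, w) = Mul(4, Add(-1, g)) = Add(-4, Mul(4, g)))
l = -384 (l = Mul(Mul(Add(-4, Mul(4, -3)), 6), 4) = Mul(Mul(Add(-4, -12), 6), 4) = Mul(Mul(-16, 6), 4) = Mul(-96, 4) = -384)
Mul(l, Mul(-508, Pow(Mul(Pow(Add(-2, Function('Z')(2, 4)), -1), Add(15, 8)), -1))) = Mul(-384, Mul(-508, Pow(Mul(Pow(Add(-2, Mul(4, 4)), -1), Add(15, 8)), -1))) = Mul(-384, Mul(-508, Pow(Mul(Pow(Add(-2, 16), -1), 23), -1))) = Mul(-384, Mul(-508, Pow(Mul(Pow(14, -1), 23), -1))) = Mul(-384, Mul(-508, Pow(Mul(Rational(1, 14), 23), -1))) = Mul(-384, Mul(-508, Pow(Rational(23, 14), -1))) = Mul(-384, Mul(-508, Rational(14, 23))) = Mul(-384, Rational(-7112, 23)) = Rational(2731008, 23)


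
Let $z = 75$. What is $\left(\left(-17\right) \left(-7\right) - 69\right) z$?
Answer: $3750$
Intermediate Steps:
$\left(\left(-17\right) \left(-7\right) - 69\right) z = \left(\left(-17\right) \left(-7\right) - 69\right) 75 = \left(119 - 69\right) 75 = 50 \cdot 75 = 3750$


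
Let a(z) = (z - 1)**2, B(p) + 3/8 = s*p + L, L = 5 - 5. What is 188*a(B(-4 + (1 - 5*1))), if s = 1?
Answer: 264375/16 ≈ 16523.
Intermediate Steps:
L = 0
B(p) = -3/8 + p (B(p) = -3/8 + (1*p + 0) = -3/8 + (p + 0) = -3/8 + p)
a(z) = (-1 + z)**2
188*a(B(-4 + (1 - 5*1))) = 188*(-1 + (-3/8 + (-4 + (1 - 5*1))))**2 = 188*(-1 + (-3/8 + (-4 + (1 - 5))))**2 = 188*(-1 + (-3/8 + (-4 - 4)))**2 = 188*(-1 + (-3/8 - 8))**2 = 188*(-1 - 67/8)**2 = 188*(-75/8)**2 = 188*(5625/64) = 264375/16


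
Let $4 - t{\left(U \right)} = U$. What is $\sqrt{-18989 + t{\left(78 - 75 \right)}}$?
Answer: $2 i \sqrt{4747} \approx 137.8 i$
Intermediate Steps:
$t{\left(U \right)} = 4 - U$
$\sqrt{-18989 + t{\left(78 - 75 \right)}} = \sqrt{-18989 + \left(4 - \left(78 - 75\right)\right)} = \sqrt{-18989 + \left(4 - 3\right)} = \sqrt{-18989 + 1} = \sqrt{-18988} = 2 i \sqrt{4747}$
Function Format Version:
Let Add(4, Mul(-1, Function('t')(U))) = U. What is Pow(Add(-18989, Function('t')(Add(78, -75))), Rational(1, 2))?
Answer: Mul(2, I, Pow(4747, Rational(1, 2))) ≈ Mul(137.80, I)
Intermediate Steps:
Function('t')(U) = Add(4, Mul(-1, U))
Pow(Add(-18989, Function('t')(Add(78, -75))), Rational(1, 2)) = Pow(Add(-18989, Add(4, Mul(-1, Add(78, -75)))), Rational(1, 2)) = Pow(Add(-18989, Add(4, Mul(-1, 3))), Rational(1, 2)) = Pow(Add(-18989, Add(4, -3)), Rational(1, 2)) = Pow(Add(-18989, 1), Rational(1, 2)) = Pow(-18988, Rational(1, 2)) = Mul(2, I, Pow(4747, Rational(1, 2)))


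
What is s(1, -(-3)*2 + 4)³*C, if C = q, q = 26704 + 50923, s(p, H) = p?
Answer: 77627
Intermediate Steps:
q = 77627
C = 77627
s(1, -(-3)*2 + 4)³*C = 1³*77627 = 1*77627 = 77627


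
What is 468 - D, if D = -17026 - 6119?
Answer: 23613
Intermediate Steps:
D = -23145
468 - D = 468 - 1*(-23145) = 468 + 23145 = 23613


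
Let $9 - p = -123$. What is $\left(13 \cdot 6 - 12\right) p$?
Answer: $8712$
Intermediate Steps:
$p = 132$ ($p = 9 - -123 = 9 + 123 = 132$)
$\left(13 \cdot 6 - 12\right) p = \left(13 \cdot 6 - 12\right) 132 = \left(78 - 12\right) 132 = 66 \cdot 132 = 8712$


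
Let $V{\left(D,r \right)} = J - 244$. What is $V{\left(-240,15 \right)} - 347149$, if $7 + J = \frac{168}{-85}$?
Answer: $- \frac{29529168}{85} \approx -3.474 \cdot 10^{5}$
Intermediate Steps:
$J = - \frac{763}{85}$ ($J = -7 + \frac{168}{-85} = -7 + 168 \left(- \frac{1}{85}\right) = -7 - \frac{168}{85} = - \frac{763}{85} \approx -8.9765$)
$V{\left(D,r \right)} = - \frac{21503}{85}$ ($V{\left(D,r \right)} = - \frac{763}{85} - 244 = - \frac{21503}{85}$)
$V{\left(-240,15 \right)} - 347149 = - \frac{21503}{85} - 347149 = - \frac{29529168}{85}$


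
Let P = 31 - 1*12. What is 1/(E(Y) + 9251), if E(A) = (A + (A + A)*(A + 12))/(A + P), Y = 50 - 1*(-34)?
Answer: 103/969065 ≈ 0.00010629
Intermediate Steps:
Y = 84 (Y = 50 + 34 = 84)
P = 19 (P = 31 - 12 = 19)
E(A) = (A + 2*A*(12 + A))/(19 + A) (E(A) = (A + (A + A)*(A + 12))/(A + 19) = (A + (2*A)*(12 + A))/(19 + A) = (A + 2*A*(12 + A))/(19 + A))
1/(E(Y) + 9251) = 1/(84*(25 + 2*84)/(19 + 84) + 9251) = 1/(84*(25 + 168)/103 + 9251) = 1/(84*(1/103)*193 + 9251) = 1/(16212/103 + 9251) = 1/(969065/103) = 103/969065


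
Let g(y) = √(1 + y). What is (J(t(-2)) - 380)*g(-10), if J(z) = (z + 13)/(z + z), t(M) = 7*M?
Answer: -31917*I/28 ≈ -1139.9*I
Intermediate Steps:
J(z) = (13 + z)/(2*z) (J(z) = (13 + z)/((2*z)) = (13 + z)*(1/(2*z)) = (13 + z)/(2*z))
(J(t(-2)) - 380)*g(-10) = ((13 + 7*(-2))/(2*((7*(-2)))) - 380)*√(1 - 10) = ((½)*(13 - 14)/(-14) - 380)*√(-9) = ((½)*(-1/14)*(-1) - 380)*(3*I) = (1/28 - 380)*(3*I) = -31917*I/28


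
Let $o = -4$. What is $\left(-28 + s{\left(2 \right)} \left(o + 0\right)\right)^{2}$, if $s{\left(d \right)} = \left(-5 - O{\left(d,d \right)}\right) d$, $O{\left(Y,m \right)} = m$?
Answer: $784$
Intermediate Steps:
$s{\left(d \right)} = d \left(-5 - d\right)$ ($s{\left(d \right)} = \left(-5 - d\right) d = d \left(-5 - d\right)$)
$\left(-28 + s{\left(2 \right)} \left(o + 0\right)\right)^{2} = \left(-28 + \left(-1\right) 2 \left(5 + 2\right) \left(-4 + 0\right)\right)^{2} = \left(-28 + \left(-1\right) 2 \cdot 7 \left(-4\right)\right)^{2} = \left(-28 - -56\right)^{2} = \left(-28 + 56\right)^{2} = 28^{2} = 784$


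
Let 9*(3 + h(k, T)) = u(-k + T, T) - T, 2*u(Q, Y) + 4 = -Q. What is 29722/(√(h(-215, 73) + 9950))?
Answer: 14861*√6/122 ≈ 298.38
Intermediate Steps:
u(Q, Y) = -2 - Q/2 (u(Q, Y) = -2 + (-Q)/2 = -2 - Q/2)
h(k, T) = -29/9 - T/6 + k/18 (h(k, T) = -3 + ((-2 - (-k + T)/2) - T)/9 = -3 + ((-2 - (T - k)/2) - T)/9 = -3 + ((-2 + (k/2 - T/2)) - T)/9 = -3 + ((-2 + k/2 - T/2) - T)/9 = -3 + (-2 + k/2 - 3*T/2)/9 = -3 + (-2/9 - T/6 + k/18) = -29/9 - T/6 + k/18)
29722/(√(h(-215, 73) + 9950)) = 29722/(√((-29/9 - ⅙*73 + (1/18)*(-215)) + 9950)) = 29722/(√((-29/9 - 73/6 - 215/18) + 9950)) = 29722/(√(-82/3 + 9950)) = 29722/(√(29768/3)) = 29722/((122*√6/3)) = 29722*(√6/244) = 14861*√6/122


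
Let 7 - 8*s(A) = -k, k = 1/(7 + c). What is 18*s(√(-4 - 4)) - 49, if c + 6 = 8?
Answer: -33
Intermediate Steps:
c = 2 (c = -6 + 8 = 2)
k = ⅑ (k = 1/(7 + 2) = 1/9 = ⅑ ≈ 0.11111)
s(A) = 8/9 (s(A) = 7/8 - (-1)/(8*9) = 7/8 - ⅛*(-⅑) = 7/8 + 1/72 = 8/9)
18*s(√(-4 - 4)) - 49 = 18*(8/9) - 49 = 16 - 49 = -33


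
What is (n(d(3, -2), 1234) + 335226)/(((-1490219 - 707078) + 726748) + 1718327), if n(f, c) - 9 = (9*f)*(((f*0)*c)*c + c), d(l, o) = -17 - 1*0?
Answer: 146433/247778 ≈ 0.59098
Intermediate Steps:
d(l, o) = -17 (d(l, o) = -17 + 0 = -17)
n(f, c) = 9 + 9*c*f (n(f, c) = 9 + (9*f)*(((f*0)*c)*c + c) = 9 + (9*f)*((0*c)*c + c) = 9 + (9*f)*(0*c + c) = 9 + (9*f)*(0 + c) = 9 + (9*f)*c = 9 + 9*c*f)
(n(d(3, -2), 1234) + 335226)/(((-1490219 - 707078) + 726748) + 1718327) = ((9 + 9*1234*(-17)) + 335226)/(((-1490219 - 707078) + 726748) + 1718327) = ((9 - 188802) + 335226)/((-2197297 + 726748) + 1718327) = (-188793 + 335226)/(-1470549 + 1718327) = 146433/247778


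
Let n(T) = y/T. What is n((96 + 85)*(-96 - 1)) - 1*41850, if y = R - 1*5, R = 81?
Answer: -734760526/17557 ≈ -41850.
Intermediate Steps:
y = 76 (y = 81 - 1*5 = 81 - 5 = 76)
n(T) = 76/T
n((96 + 85)*(-96 - 1)) - 1*41850 = 76/(((96 + 85)*(-96 - 1))) - 1*41850 = 76/((181*(-97))) - 41850 = 76/(-17557) - 41850 = 76*(-1/17557) - 41850 = -76/17557 - 41850 = -734760526/17557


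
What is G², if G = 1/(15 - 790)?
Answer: 1/600625 ≈ 1.6649e-6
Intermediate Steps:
G = -1/775 (G = 1/(-775) = -1/775 ≈ -0.0012903)
G² = (-1/775)² = 1/600625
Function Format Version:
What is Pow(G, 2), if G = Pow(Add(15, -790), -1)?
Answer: Rational(1, 600625) ≈ 1.6649e-6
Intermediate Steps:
G = Rational(-1, 775) (G = Pow(-775, -1) = Rational(-1, 775) ≈ -0.0012903)
Pow(G, 2) = Pow(Rational(-1, 775), 2) = Rational(1, 600625)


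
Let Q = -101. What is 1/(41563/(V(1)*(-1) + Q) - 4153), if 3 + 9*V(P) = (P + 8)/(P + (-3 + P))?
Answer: -299/1366436 ≈ -0.00021882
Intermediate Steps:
V(P) = -⅓ + (8 + P)/(9*(-3 + 2*P)) (V(P) = -⅓ + ((P + 8)/(P + (-3 + P)))/9 = -⅓ + ((8 + P)/(-3 + 2*P))/9 = -⅓ + (8 + P)/(9*(-3 + 2*P)))
1/(41563/(V(1)*(-1) + Q) - 4153) = 1/(41563/(((17 - 5*1)/(9*(-3 + 2*1)))*(-1) - 101) - 4153) = 1/(41563/(((17 - 5)/(9*(-3 + 2)))*(-1) - 101) - 4153) = 1/(41563/(((⅑)*12/(-1))*(-1) - 101) - 4153) = 1/(41563/(((⅑)*(-1)*12)*(-1) - 101) - 4153) = 1/(41563/(-4/3*(-1) - 101) - 4153) = 1/(41563/(4/3 - 101) - 4153) = 1/(41563/(-299/3) - 4153) = 1/(41563*(-3/299) - 4153) = 1/(-124689/299 - 4153) = 1/(-1366436/299) = -299/1366436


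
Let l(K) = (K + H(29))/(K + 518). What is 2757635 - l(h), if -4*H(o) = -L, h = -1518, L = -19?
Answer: 11030533909/4000 ≈ 2.7576e+6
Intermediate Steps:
H(o) = -19/4 (H(o) = -(-1)*(-19)/4 = -¼*19 = -19/4)
l(K) = (-19/4 + K)/(518 + K) (l(K) = (K - 19/4)/(K + 518) = (-19/4 + K)/(518 + K))
2757635 - l(h) = 2757635 - (-19/4 - 1518)/(518 - 1518) = 2757635 - (-6091)/((-1000)*4) = 2757635 - (-1)*(-6091)/(1000*4) = 2757635 - 1*6091/4000 = 2757635 - 6091/4000 = 11030533909/4000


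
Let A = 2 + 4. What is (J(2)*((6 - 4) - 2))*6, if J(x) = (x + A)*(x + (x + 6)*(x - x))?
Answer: 0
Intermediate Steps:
A = 6
J(x) = x*(6 + x) (J(x) = (x + 6)*(x + (x + 6)*(x - x)) = (6 + x)*(x + (6 + x)*0) = (6 + x)*(x + 0) = (6 + x)*x = x*(6 + x))
(J(2)*((6 - 4) - 2))*6 = ((2*(6 + 2))*((6 - 4) - 2))*6 = ((2*8)*(2 - 2))*6 = (16*0)*6 = 0*6 = 0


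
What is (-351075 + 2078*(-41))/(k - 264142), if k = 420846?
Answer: -436273/156704 ≈ -2.7841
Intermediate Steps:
(-351075 + 2078*(-41))/(k - 264142) = (-351075 + 2078*(-41))/(420846 - 264142) = (-351075 - 85198)/156704 = -436273*1/156704 = -436273/156704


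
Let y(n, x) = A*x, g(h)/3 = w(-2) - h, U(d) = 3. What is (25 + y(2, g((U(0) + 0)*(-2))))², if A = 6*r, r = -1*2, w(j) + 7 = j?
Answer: 17689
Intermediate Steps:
w(j) = -7 + j
r = -2
A = -12 (A = 6*(-2) = -12)
g(h) = -27 - 3*h (g(h) = 3*((-7 - 2) - h) = 3*(-9 - h) = -27 - 3*h)
y(n, x) = -12*x
(25 + y(2, g((U(0) + 0)*(-2))))² = (25 - 12*(-27 - 3*(3 + 0)*(-2)))² = (25 - 12*(-27 - 9*(-2)))² = (25 - 12*(-27 - 3*(-6)))² = (25 - 12*(-27 + 18))² = (25 - 12*(-9))² = (25 + 108)² = 133² = 17689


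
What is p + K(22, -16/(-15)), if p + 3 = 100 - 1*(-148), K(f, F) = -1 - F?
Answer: 3644/15 ≈ 242.93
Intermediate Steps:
p = 245 (p = -3 + (100 - 1*(-148)) = -3 + (100 + 148) = -3 + 248 = 245)
p + K(22, -16/(-15)) = 245 + (-1 - (-16)/(-15)) = 245 + (-1 - (-16)*(-1)/15) = 245 + (-1 - 1*16/15) = 245 + (-1 - 16/15) = 245 - 31/15 = 3644/15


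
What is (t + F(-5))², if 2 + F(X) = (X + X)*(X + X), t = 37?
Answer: 18225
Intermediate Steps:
F(X) = -2 + 4*X² (F(X) = -2 + (X + X)*(X + X) = -2 + (2*X)*(2*X) = -2 + 4*X²)
(t + F(-5))² = (37 + (-2 + 4*(-5)²))² = (37 + (-2 + 4*25))² = (37 + (-2 + 100))² = (37 + 98)² = 135² = 18225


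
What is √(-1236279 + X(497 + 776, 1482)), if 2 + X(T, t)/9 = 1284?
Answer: I*√1224741 ≈ 1106.7*I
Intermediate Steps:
X(T, t) = 11538 (X(T, t) = -18 + 9*1284 = -18 + 11556 = 11538)
√(-1236279 + X(497 + 776, 1482)) = √(-1236279 + 11538) = √(-1224741) = I*√1224741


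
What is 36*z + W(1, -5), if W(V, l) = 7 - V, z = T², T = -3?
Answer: 330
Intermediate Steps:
z = 9 (z = (-3)² = 9)
36*z + W(1, -5) = 36*9 + (7 - 1*1) = 324 + (7 - 1) = 324 + 6 = 330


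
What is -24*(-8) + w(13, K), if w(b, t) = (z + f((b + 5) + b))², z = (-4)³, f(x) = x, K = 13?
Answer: 1281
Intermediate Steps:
z = -64
w(b, t) = (-59 + 2*b)² (w(b, t) = (-64 + ((b + 5) + b))² = (-64 + ((5 + b) + b))² = (-64 + (5 + 2*b))² = (-59 + 2*b)²)
-24*(-8) + w(13, K) = -24*(-8) + (-59 + 2*13)² = 192 + (-59 + 26)² = 192 + (-33)² = 192 + 1089 = 1281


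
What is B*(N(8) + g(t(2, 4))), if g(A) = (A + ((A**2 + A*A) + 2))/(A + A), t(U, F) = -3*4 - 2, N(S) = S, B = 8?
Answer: -312/7 ≈ -44.571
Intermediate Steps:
t(U, F) = -14 (t(U, F) = -12 - 2 = -14)
g(A) = (2 + A + 2*A**2)/(2*A) (g(A) = (A + ((A**2 + A**2) + 2))/((2*A)) = (A + (2*A**2 + 2))*(1/(2*A)) = (A + (2 + 2*A**2))*(1/(2*A)) = (2 + A + 2*A**2)*(1/(2*A)) = (2 + A + 2*A**2)/(2*A))
B*(N(8) + g(t(2, 4))) = 8*(8 + (1/2 - 14 + 1/(-14))) = 8*(8 + (1/2 - 14 - 1/14)) = 8*(8 - 95/7) = 8*(-39/7) = -312/7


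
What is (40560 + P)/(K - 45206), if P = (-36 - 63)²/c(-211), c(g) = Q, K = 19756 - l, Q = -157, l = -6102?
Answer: -6358119/3037636 ≈ -2.0931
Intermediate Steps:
K = 25858 (K = 19756 - 1*(-6102) = 19756 + 6102 = 25858)
c(g) = -157
P = -9801/157 (P = (-36 - 63)²/(-157) = (-99)²*(-1/157) = 9801*(-1/157) = -9801/157 ≈ -62.427)
(40560 + P)/(K - 45206) = (40560 - 9801/157)/(25858 - 45206) = (6358119/157)/(-19348) = (6358119/157)*(-1/19348) = -6358119/3037636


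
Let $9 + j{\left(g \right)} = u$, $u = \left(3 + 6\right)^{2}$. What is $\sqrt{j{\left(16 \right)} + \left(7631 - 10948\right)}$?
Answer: $i \sqrt{3245} \approx 56.965 i$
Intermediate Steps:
$u = 81$ ($u = 9^{2} = 81$)
$j{\left(g \right)} = 72$ ($j{\left(g \right)} = -9 + 81 = 72$)
$\sqrt{j{\left(16 \right)} + \left(7631 - 10948\right)} = \sqrt{72 + \left(7631 - 10948\right)} = \sqrt{72 - 3317} = \sqrt{-3245} = i \sqrt{3245}$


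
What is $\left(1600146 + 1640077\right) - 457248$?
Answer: $2782975$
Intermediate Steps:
$\left(1600146 + 1640077\right) - 457248 = 3240223 + \left(-624339 + 167091\right) = 3240223 - 457248 = 2782975$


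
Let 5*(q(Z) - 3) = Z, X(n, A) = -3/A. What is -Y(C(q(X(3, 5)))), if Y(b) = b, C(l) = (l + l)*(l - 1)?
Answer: -6768/625 ≈ -10.829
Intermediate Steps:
q(Z) = 3 + Z/5
C(l) = 2*l*(-1 + l) (C(l) = (2*l)*(-1 + l) = 2*l*(-1 + l))
-Y(C(q(X(3, 5)))) = -2*(3 + (-3/5)/5)*(-1 + (3 + (-3/5)/5)) = -2*(3 + (-3*1/5)/5)*(-1 + (3 + (-3*1/5)/5)) = -2*(3 + (1/5)*(-3/5))*(-1 + (3 + (1/5)*(-3/5))) = -2*(3 - 3/25)*(-1 + (3 - 3/25)) = -2*72*(-1 + 72/25)/25 = -2*72*47/(25*25) = -1*6768/625 = -6768/625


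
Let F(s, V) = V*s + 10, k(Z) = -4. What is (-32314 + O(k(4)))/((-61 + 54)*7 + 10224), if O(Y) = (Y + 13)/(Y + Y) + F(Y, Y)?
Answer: -23483/7400 ≈ -3.1734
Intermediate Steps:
F(s, V) = 10 + V*s
O(Y) = 10 + Y² + (13 + Y)/(2*Y) (O(Y) = (Y + 13)/(Y + Y) + (10 + Y*Y) = (13 + Y)/((2*Y)) + (10 + Y²) = (13 + Y)*(1/(2*Y)) + (10 + Y²) = (13 + Y)/(2*Y) + (10 + Y²) = 10 + Y² + (13 + Y)/(2*Y))
(-32314 + O(k(4)))/((-61 + 54)*7 + 10224) = (-32314 + (21/2 + (-4)² + (13/2)/(-4)))/((-61 + 54)*7 + 10224) = (-32314 + (21/2 + 16 + (13/2)*(-¼)))/(-7*7 + 10224) = (-32314 + (21/2 + 16 - 13/8))/(-49 + 10224) = (-32314 + 199/8)/10175 = -258313/8*1/10175 = -23483/7400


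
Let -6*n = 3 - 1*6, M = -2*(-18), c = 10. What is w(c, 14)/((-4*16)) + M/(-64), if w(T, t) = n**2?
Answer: -145/256 ≈ -0.56641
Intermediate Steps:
M = 36
n = 1/2 (n = -(3 - 1*6)/6 = -(3 - 6)/6 = -1/6*(-3) = 1/2 ≈ 0.50000)
w(T, t) = 1/4 (w(T, t) = (1/2)**2 = 1/4)
w(c, 14)/((-4*16)) + M/(-64) = 1/(4*((-4*16))) + 36/(-64) = (1/4)/(-64) + 36*(-1/64) = (1/4)*(-1/64) - 9/16 = -1/256 - 9/16 = -145/256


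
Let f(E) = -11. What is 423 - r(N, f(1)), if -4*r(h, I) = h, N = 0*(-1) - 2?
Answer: 845/2 ≈ 422.50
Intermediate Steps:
N = -2 (N = 0 - 2 = -2)
r(h, I) = -h/4
423 - r(N, f(1)) = 423 - (-1)*(-2)/4 = 423 - 1*½ = 423 - ½ = 845/2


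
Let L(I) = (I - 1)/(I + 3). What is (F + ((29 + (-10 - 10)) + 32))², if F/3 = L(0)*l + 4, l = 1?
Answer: 2704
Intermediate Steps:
L(I) = (-1 + I)/(3 + I)
F = 11 (F = 3*(((-1 + 0)/(3 + 0))*1 + 4) = 3*((-1/3)*1 + 4) = 3*(((⅓)*(-1))*1 + 4) = 3*(-⅓*1 + 4) = 3*(-⅓ + 4) = 3*(11/3) = 11)
(F + ((29 + (-10 - 10)) + 32))² = (11 + ((29 + (-10 - 10)) + 32))² = (11 + ((29 - 20) + 32))² = (11 + (9 + 32))² = (11 + 41)² = 52² = 2704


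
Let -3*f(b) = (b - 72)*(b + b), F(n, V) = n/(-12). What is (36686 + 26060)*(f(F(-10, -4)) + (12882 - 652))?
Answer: 20786338015/27 ≈ 7.6986e+8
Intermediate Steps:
F(n, V) = -n/12 (F(n, V) = n*(-1/12) = -n/12)
f(b) = -2*b*(-72 + b)/3 (f(b) = -(b - 72)*(b + b)/3 = -(-72 + b)*2*b/3 = -2*b*(-72 + b)/3)
(36686 + 26060)*(f(F(-10, -4)) + (12882 - 652)) = (36686 + 26060)*(2*(-1/12*(-10))*(72 - (-1)*(-10)/12)/3 + (12882 - 652)) = 62746*((2/3)*(5/6)*(72 - 1*5/6) + 12230) = 62746*((2/3)*(5/6)*(72 - 5/6) + 12230) = 62746*((2/3)*(5/6)*(427/6) + 12230) = 62746*(2135/54 + 12230) = 62746*(662555/54) = 20786338015/27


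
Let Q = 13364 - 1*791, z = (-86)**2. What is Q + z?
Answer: 19969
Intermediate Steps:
z = 7396
Q = 12573 (Q = 13364 - 791 = 12573)
Q + z = 12573 + 7396 = 19969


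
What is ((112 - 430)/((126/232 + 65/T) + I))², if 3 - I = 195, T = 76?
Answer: 122805390096/44118061849 ≈ 2.7836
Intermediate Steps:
I = -192 (I = 3 - 1*195 = 3 - 195 = -192)
((112 - 430)/((126/232 + 65/T) + I))² = ((112 - 430)/((126/232 + 65/76) - 192))² = (-318/((126*(1/232) + 65*(1/76)) - 192))² = (-318/((63/116 + 65/76) - 192))² = (-318/(1541/1102 - 192))² = (-318/(-210043/1102))² = (-318*(-1102/210043))² = (350436/210043)² = 122805390096/44118061849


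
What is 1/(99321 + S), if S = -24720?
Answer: 1/74601 ≈ 1.3405e-5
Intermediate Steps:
1/(99321 + S) = 1/(99321 - 24720) = 1/74601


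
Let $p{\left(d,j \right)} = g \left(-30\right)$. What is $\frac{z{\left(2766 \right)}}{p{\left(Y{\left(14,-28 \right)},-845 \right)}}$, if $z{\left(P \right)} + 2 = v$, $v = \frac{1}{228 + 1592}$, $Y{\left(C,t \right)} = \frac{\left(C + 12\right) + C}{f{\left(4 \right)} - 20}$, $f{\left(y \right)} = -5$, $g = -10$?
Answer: $- \frac{1213}{182000} \approx -0.0066648$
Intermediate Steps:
$Y{\left(C,t \right)} = - \frac{12}{25} - \frac{2 C}{25}$ ($Y{\left(C,t \right)} = \frac{\left(C + 12\right) + C}{-5 - 20} = \frac{\left(12 + C\right) + C}{-25} = \left(12 + 2 C\right) \left(- \frac{1}{25}\right) = - \frac{12}{25} - \frac{2 C}{25}$)
$v = \frac{1}{1820} \approx 0.00054945$
$p{\left(d,j \right)} = 300$ ($p{\left(d,j \right)} = \left(-10\right) \left(-30\right) = 300$)
$z{\left(P \right)} = - \frac{3639}{1820}$ ($z{\left(P \right)} = -2 + \frac{1}{1820} = - \frac{3639}{1820}$)
$\frac{z{\left(2766 \right)}}{p{\left(Y{\left(14,-28 \right)},-845 \right)}} = - \frac{3639}{1820 \cdot 300} = \left(- \frac{3639}{1820}\right) \frac{1}{300} = - \frac{1213}{182000}$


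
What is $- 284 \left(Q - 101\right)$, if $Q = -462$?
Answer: $159892$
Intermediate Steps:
$- 284 \left(Q - 101\right) = - 284 \left(-462 - 101\right) = \left(-284\right) \left(-563\right) = 159892$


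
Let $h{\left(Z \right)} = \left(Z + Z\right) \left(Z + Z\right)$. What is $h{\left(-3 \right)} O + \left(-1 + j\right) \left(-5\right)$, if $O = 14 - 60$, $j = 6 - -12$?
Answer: $-1741$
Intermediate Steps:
$j = 18$ ($j = 6 + 12 = 18$)
$h{\left(Z \right)} = 4 Z^{2}$ ($h{\left(Z \right)} = 2 Z 2 Z = 4 Z^{2}$)
$O = -46$
$h{\left(-3 \right)} O + \left(-1 + j\right) \left(-5\right) = 4 \left(-3\right)^{2} \left(-46\right) + \left(-1 + 18\right) \left(-5\right) = 4 \cdot 9 \left(-46\right) + 17 \left(-5\right) = 36 \left(-46\right) - 85 = -1656 - 85 = -1741$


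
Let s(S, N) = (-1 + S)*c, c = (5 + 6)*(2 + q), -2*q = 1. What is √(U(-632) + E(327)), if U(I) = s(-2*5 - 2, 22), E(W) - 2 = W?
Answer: √458/2 ≈ 10.700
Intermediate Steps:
q = -½ (q = -½*1 = -½ ≈ -0.50000)
c = 33/2 (c = (5 + 6)*(2 - ½) = 11*(3/2) = 33/2 ≈ 16.500)
E(W) = 2 + W
s(S, N) = -33/2 + 33*S/2 (s(S, N) = (-1 + S)*(33/2) = -33/2 + 33*S/2)
U(I) = -429/2 (U(I) = -33/2 + 33*(-2*5 - 2)/2 = -33/2 + 33*(-10 - 2)/2 = -33/2 + (33/2)*(-12) = -33/2 - 198 = -429/2)
√(U(-632) + E(327)) = √(-429/2 + (2 + 327)) = √(-429/2 + 329) = √(229/2) = √458/2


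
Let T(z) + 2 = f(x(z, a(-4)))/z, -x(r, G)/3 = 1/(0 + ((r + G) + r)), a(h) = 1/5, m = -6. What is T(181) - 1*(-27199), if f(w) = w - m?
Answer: 8914942678/327791 ≈ 27197.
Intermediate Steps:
a(h) = ⅕
x(r, G) = -3/(G + 2*r) (x(r, G) = -3/(0 + ((r + G) + r)) = -3/(0 + ((G + r) + r)) = -3/(0 + (G + 2*r)) = -3/(G + 2*r))
f(w) = 6 + w (f(w) = w - 1*(-6) = w + 6 = 6 + w)
T(z) = -2 + (6 - 3/(⅕ + 2*z))/z
T(181) - 1*(-27199) = (-9 - 20*181² + 58*181)/(181*(1 + 10*181)) - 1*(-27199) = (-9 - 20*32761 + 10498)/(181*(1 + 1810)) + 27199 = (1/181)*(-9 - 655220 + 10498)/1811 + 27199 = (1/181)*(1/1811)*(-644731) + 27199 = -644731/327791 + 27199 = 8914942678/327791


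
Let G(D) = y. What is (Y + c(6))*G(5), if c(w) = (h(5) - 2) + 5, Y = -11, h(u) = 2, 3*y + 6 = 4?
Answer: 4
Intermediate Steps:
y = -⅔ (y = -2 + (⅓)*4 = -2 + 4/3 = -⅔ ≈ -0.66667)
G(D) = -⅔
c(w) = 5 (c(w) = (2 - 2) + 5 = 0 + 5 = 5)
(Y + c(6))*G(5) = (-11 + 5)*(-⅔) = -6*(-⅔) = 4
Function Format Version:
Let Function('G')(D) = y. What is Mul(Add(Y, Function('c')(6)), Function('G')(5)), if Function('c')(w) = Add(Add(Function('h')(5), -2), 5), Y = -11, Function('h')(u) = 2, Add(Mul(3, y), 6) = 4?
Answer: 4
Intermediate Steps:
y = Rational(-2, 3) (y = Add(-2, Mul(Rational(1, 3), 4)) = Add(-2, Rational(4, 3)) = Rational(-2, 3) ≈ -0.66667)
Function('G')(D) = Rational(-2, 3)
Function('c')(w) = 5 (Function('c')(w) = Add(Add(2, -2), 5) = Add(0, 5) = 5)
Mul(Add(Y, Function('c')(6)), Function('G')(5)) = Mul(Add(-11, 5), Rational(-2, 3)) = Mul(-6, Rational(-2, 3)) = 4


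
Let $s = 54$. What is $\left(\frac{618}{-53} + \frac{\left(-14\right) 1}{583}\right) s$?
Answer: $- \frac{367848}{583} \approx -630.96$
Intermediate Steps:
$\left(\frac{618}{-53} + \frac{\left(-14\right) 1}{583}\right) s = \left(\frac{618}{-53} + \frac{\left(-14\right) 1}{583}\right) 54 = \left(618 \left(- \frac{1}{53}\right) - \frac{14}{583}\right) 54 = \left(- \frac{618}{53} - \frac{14}{583}\right) 54 = \left(- \frac{6812}{583}\right) 54 = - \frac{367848}{583}$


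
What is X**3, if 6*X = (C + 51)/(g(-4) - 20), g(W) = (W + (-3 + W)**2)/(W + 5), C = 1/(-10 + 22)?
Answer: 230346397/5832000000 ≈ 0.039497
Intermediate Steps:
C = 1/12 ≈ 0.083333
g(W) = (W + (-3 + W)**2)/(5 + W)
X = 613/1800 (X = ((1/12 + 51)/((-4 + (-3 - 4)**2)/(5 - 4) - 20))/6 = (613/(12*((-4 + (-7)**2)/1 - 20)))/6 = (613/(12*(1*(-4 + 49) - 20)))/6 = (613/(12*(1*45 - 20)))/6 = (613/(12*(45 - 20)))/6 = ((613/12)/25)/6 = ((613/12)*(1/25))/6 = (1/6)*(613/300) = 613/1800 ≈ 0.34056)
X**3 = (613/1800)**3 = 230346397/5832000000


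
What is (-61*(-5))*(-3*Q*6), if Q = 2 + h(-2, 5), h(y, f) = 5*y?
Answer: 43920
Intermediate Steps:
Q = -8 (Q = 2 + 5*(-2) = 2 - 10 = -8)
(-61*(-5))*(-3*Q*6) = (-61*(-5))*(-3*(-8)*6) = 305*(24*6) = 305*144 = 43920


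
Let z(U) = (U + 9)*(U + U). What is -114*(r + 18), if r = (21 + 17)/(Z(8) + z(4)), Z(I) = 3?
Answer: -223896/107 ≈ -2092.5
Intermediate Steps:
z(U) = 2*U*(9 + U) (z(U) = (9 + U)*(2*U) = 2*U*(9 + U))
r = 38/107 (r = (21 + 17)/(3 + 2*4*(9 + 4)) = 38/(3 + 2*4*13) = 38/(3 + 104) = 38/107 ≈ 0.35514)
-114*(r + 18) = -114*(38/107 + 18) = -114*1964/107 = -223896/107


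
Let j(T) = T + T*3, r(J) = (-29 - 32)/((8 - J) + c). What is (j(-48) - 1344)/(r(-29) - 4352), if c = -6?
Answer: 15872/44991 ≈ 0.35278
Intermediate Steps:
r(J) = -61/(2 - J) (r(J) = (-29 - 32)/((8 - J) - 6) = -61/(2 - J))
j(T) = 4*T (j(T) = T + 3*T = 4*T)
(j(-48) - 1344)/(r(-29) - 4352) = (4*(-48) - 1344)/(61/(-2 - 29) - 4352) = (-192 - 1344)/(61/(-31) - 4352) = -1536/(61*(-1/31) - 4352) = -1536/(-61/31 - 4352) = -1536/(-134973/31) = -1536*(-31/134973) = 15872/44991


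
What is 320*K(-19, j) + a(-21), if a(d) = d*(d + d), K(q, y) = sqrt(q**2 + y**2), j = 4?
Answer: 882 + 320*sqrt(377) ≈ 7095.3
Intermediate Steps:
a(d) = 2*d**2 (a(d) = d*(2*d) = 2*d**2)
320*K(-19, j) + a(-21) = 320*sqrt((-19)**2 + 4**2) + 2*(-21)**2 = 320*sqrt(361 + 16) + 2*441 = 320*sqrt(377) + 882 = 882 + 320*sqrt(377)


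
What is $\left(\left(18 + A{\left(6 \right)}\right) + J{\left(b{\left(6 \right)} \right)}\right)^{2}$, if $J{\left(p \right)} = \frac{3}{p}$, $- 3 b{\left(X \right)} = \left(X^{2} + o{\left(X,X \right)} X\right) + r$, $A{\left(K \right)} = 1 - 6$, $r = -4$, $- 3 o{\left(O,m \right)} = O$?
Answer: $\frac{63001}{400} \approx 157.5$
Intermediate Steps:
$o{\left(O,m \right)} = - \frac{O}{3}$
$A{\left(K \right)} = -5$ ($A{\left(K \right)} = 1 - 6 = -5$)
$b{\left(X \right)} = \frac{4}{3} - \frac{2 X^{2}}{9}$ ($b{\left(X \right)} = - \frac{\left(X^{2} + - \frac{X}{3} X\right) - 4}{3} = - \frac{\left(X^{2} - \frac{X^{2}}{3}\right) - 4}{3} = - \frac{\frac{2 X^{2}}{3} - 4}{3} = - \frac{-4 + \frac{2 X^{2}}{3}}{3} = \frac{4}{3} - \frac{2 X^{2}}{9}$)
$\left(\left(18 + A{\left(6 \right)}\right) + J{\left(b{\left(6 \right)} \right)}\right)^{2} = \left(\left(18 - 5\right) + \frac{3}{\frac{4}{3} - \frac{2 \cdot 6^{2}}{9}}\right)^{2} = \left(13 + \frac{3}{\frac{4}{3} - 8}\right)^{2} = \left(13 + \frac{3}{- \frac{20}{3}}\right)^{2} = \left(13 + 3 \left(- \frac{3}{20}\right)\right)^{2} = \left(13 - \frac{9}{20}\right)^{2} = \left(\frac{251}{20}\right)^{2} = \frac{63001}{400}$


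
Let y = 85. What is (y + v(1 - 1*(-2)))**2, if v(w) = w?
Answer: 7744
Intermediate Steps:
(y + v(1 - 1*(-2)))**2 = (85 + (1 - 1*(-2)))**2 = (85 + (1 + 2))**2 = (85 + 3)**2 = 88**2 = 7744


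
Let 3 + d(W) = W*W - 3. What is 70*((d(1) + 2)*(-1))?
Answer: 210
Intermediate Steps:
d(W) = -6 + W² (d(W) = -3 + (W*W - 3) = -3 + (W² - 3) = -3 + (-3 + W²) = -6 + W²)
70*((d(1) + 2)*(-1)) = 70*(((-6 + 1²) + 2)*(-1)) = 70*(((-6 + 1) + 2)*(-1)) = 70*((-5 + 2)*(-1)) = 70*(-3*(-1)) = 70*3 = 210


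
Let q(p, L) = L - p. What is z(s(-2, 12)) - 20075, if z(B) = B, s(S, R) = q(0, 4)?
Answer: -20071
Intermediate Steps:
s(S, R) = 4 (s(S, R) = 4 - 1*0 = 4 + 0 = 4)
z(s(-2, 12)) - 20075 = 4 - 20075 = -20071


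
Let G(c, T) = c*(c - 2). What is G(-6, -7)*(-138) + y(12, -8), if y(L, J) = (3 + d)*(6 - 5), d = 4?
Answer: -6617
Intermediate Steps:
y(L, J) = 7 (y(L, J) = (3 + 4)*(6 - 5) = 7*1 = 7)
G(c, T) = c*(-2 + c)
G(-6, -7)*(-138) + y(12, -8) = -6*(-2 - 6)*(-138) + 7 = -6*(-8)*(-138) + 7 = 48*(-138) + 7 = -6624 + 7 = -6617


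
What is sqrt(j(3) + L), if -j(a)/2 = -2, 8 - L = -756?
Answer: 16*sqrt(3) ≈ 27.713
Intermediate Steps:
L = 764 (L = 8 - 1*(-756) = 8 + 756 = 764)
j(a) = 4 (j(a) = -2*(-2) = 4)
sqrt(j(3) + L) = sqrt(4 + 764) = sqrt(768) = 16*sqrt(3)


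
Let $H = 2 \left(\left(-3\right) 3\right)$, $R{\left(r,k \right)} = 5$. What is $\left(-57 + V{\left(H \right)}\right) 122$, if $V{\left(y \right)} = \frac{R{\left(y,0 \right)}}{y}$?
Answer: $- \frac{62891}{9} \approx -6987.9$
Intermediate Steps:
$H = -18$ ($H = 2 \left(-9\right) = -18$)
$V{\left(y \right)} = \frac{5}{y}$
$\left(-57 + V{\left(H \right)}\right) 122 = \left(-57 + \frac{5}{-18}\right) 122 = \left(-57 + 5 \left(- \frac{1}{18}\right)\right) 122 = \left(-57 - \frac{5}{18}\right) 122 = \left(- \frac{1031}{18}\right) 122 = - \frac{62891}{9}$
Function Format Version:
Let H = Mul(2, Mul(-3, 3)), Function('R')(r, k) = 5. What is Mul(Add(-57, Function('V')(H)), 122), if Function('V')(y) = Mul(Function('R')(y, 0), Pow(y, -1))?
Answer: Rational(-62891, 9) ≈ -6987.9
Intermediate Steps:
H = -18 (H = Mul(2, -9) = -18)
Function('V')(y) = Mul(5, Pow(y, -1))
Mul(Add(-57, Function('V')(H)), 122) = Mul(Add(-57, Mul(5, Pow(-18, -1))), 122) = Mul(Add(-57, Mul(5, Rational(-1, 18))), 122) = Mul(Add(-57, Rational(-5, 18)), 122) = Mul(Rational(-1031, 18), 122) = Rational(-62891, 9)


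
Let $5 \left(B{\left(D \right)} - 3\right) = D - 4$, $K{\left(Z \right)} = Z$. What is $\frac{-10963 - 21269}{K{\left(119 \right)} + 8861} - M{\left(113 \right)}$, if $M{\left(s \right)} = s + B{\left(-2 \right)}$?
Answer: $- \frac{265784}{2245} \approx -118.39$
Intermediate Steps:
$B{\left(D \right)} = \frac{11}{5} + \frac{D}{5}$ ($B{\left(D \right)} = 3 + \frac{D - 4}{5} = 3 + \frac{-4 + D}{5} = 3 + \left(- \frac{4}{5} + \frac{D}{5}\right) = \frac{11}{5} + \frac{D}{5}$)
$M{\left(s \right)} = \frac{9}{5} + s$ ($M{\left(s \right)} = s + \left(\frac{11}{5} + \frac{1}{5} \left(-2\right)\right) = s + \left(\frac{11}{5} - \frac{2}{5}\right) = s + \frac{9}{5} = \frac{9}{5} + s$)
$\frac{-10963 - 21269}{K{\left(119 \right)} + 8861} - M{\left(113 \right)} = \frac{-10963 - 21269}{119 + 8861} - \left(\frac{9}{5} + 113\right) = - \frac{32232}{8980} - \frac{574}{5} = \left(-32232\right) \frac{1}{8980} - \frac{574}{5} = - \frac{8058}{2245} - \frac{574}{5} = - \frac{265784}{2245}$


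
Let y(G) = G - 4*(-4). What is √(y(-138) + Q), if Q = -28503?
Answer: 5*I*√1145 ≈ 169.19*I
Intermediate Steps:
y(G) = 16 + G (y(G) = G + 16 = 16 + G)
√(y(-138) + Q) = √((16 - 138) - 28503) = √(-122 - 28503) = √(-28625) = 5*I*√1145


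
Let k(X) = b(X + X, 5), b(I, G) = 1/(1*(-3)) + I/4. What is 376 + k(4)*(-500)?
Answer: -1372/3 ≈ -457.33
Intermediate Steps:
b(I, G) = -1/3 + I/4 (b(I, G) = 1*(-1/3) + I*(1/4) = -1/3 + I/4)
k(X) = -1/3 + X/2 (k(X) = -1/3 + (X + X)/4 = -1/3 + (2*X)/4 = -1/3 + X/2)
376 + k(4)*(-500) = 376 + (-1/3 + (1/2)*4)*(-500) = 376 + (-1/3 + 2)*(-500) = 376 + (5/3)*(-500) = 376 - 2500/3 = -1372/3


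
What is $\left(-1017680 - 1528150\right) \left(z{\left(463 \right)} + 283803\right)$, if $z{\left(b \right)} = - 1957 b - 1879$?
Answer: $1589023073610$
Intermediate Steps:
$z{\left(b \right)} = -1879 - 1957 b$
$\left(-1017680 - 1528150\right) \left(z{\left(463 \right)} + 283803\right) = \left(-1017680 - 1528150\right) \left(\left(-1879 - 906091\right) + 283803\right) = - 2545830 \left(\left(-1879 - 906091\right) + 283803\right) = - 2545830 \left(-907970 + 283803\right) = \left(-2545830\right) \left(-624167\right) = 1589023073610$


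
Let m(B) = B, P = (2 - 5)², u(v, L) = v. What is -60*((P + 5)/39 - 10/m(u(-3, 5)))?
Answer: -2880/13 ≈ -221.54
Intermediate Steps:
P = 9 (P = (-3)² = 9)
-60*((P + 5)/39 - 10/m(u(-3, 5))) = -60*((9 + 5)/39 - 10/(-3)) = -60*(14*(1/39) - 10*(-⅓)) = -60*(14/39 + 10/3) = -60*48/13 = -2880/13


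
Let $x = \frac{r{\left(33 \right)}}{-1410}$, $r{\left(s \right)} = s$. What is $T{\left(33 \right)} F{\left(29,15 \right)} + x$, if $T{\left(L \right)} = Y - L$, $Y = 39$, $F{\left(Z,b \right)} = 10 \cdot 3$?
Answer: $\frac{84589}{470} \approx 179.98$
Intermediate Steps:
$F{\left(Z,b \right)} = 30$
$T{\left(L \right)} = 39 - L$
$x = - \frac{11}{470}$ ($x = \frac{33}{-1410} = 33 \left(- \frac{1}{1410}\right) = - \frac{11}{470} \approx -0.023404$)
$T{\left(33 \right)} F{\left(29,15 \right)} + x = \left(39 - 33\right) 30 - \frac{11}{470} = 6 \cdot 30 - \frac{11}{470} = 180 - \frac{11}{470} = \frac{84589}{470}$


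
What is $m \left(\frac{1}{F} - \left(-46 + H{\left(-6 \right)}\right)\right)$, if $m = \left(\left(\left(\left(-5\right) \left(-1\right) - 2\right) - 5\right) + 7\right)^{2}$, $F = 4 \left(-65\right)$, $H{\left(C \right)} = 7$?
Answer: $\frac{50695}{52} \approx 974.9$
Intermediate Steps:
$F = -260$
$m = 25$ ($m = \left(\left(\left(5 - 2\right) - 5\right) + 7\right)^{2} = \left(\left(3 - 5\right) + 7\right)^{2} = \left(-2 + 7\right)^{2} = 5^{2} = 25$)
$m \left(\frac{1}{F} - \left(-46 + H{\left(-6 \right)}\right)\right) = 25 \left(\frac{1}{-260} + \left(46 - 7\right)\right) = 25 \left(- \frac{1}{260} + \left(46 - 7\right)\right) = 25 \left(- \frac{1}{260} + 39\right) = 25 \cdot \frac{10139}{260} = \frac{50695}{52}$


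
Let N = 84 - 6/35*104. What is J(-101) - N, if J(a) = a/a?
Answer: -2281/35 ≈ -65.171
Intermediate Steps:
J(a) = 1
N = 2316/35 (N = 84 - 6*1/35*104 = 84 - 6/35*104 = 84 - 624/35 = 2316/35 ≈ 66.171)
J(-101) - N = 1 - 1*2316/35 = 1 - 2316/35 = -2281/35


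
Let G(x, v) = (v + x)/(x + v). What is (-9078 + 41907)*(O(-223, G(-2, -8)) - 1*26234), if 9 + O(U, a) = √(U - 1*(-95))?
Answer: -861531447 + 262632*I*√2 ≈ -8.6153e+8 + 3.7142e+5*I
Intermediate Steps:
G(x, v) = 1 (G(x, v) = (v + x)/(v + x) = 1)
O(U, a) = -9 + √(95 + U) (O(U, a) = -9 + √(U - 1*(-95)) = -9 + √(U + 95) = -9 + √(95 + U))
(-9078 + 41907)*(O(-223, G(-2, -8)) - 1*26234) = (-9078 + 41907)*((-9 + √(95 - 223)) - 1*26234) = 32829*((-9 + √(-128)) - 26234) = 32829*((-9 + 8*I*√2) - 26234) = 32829*(-26243 + 8*I*√2) = -861531447 + 262632*I*√2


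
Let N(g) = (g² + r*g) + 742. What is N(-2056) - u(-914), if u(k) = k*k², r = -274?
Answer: 768343166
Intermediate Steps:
u(k) = k³
N(g) = 742 + g² - 274*g (N(g) = (g² - 274*g) + 742 = 742 + g² - 274*g)
N(-2056) - u(-914) = (742 + (-2056)² - 274*(-2056)) - 1*(-914)³ = (742 + 4227136 + 563344) - 1*(-763551944) = 4791222 + 763551944 = 768343166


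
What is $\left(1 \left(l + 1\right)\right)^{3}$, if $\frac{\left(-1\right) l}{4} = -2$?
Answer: $729$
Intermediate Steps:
$l = 8$ ($l = \left(-4\right) \left(-2\right) = 8$)
$\left(1 \left(l + 1\right)\right)^{3} = \left(1 \left(8 + 1\right)\right)^{3} = \left(1 \cdot 9\right)^{3} = 9^{3} = 729$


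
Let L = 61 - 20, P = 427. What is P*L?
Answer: 17507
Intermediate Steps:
L = 41
P*L = 427*41 = 17507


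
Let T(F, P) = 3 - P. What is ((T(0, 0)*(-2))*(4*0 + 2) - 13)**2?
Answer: 625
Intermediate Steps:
((T(0, 0)*(-2))*(4*0 + 2) - 13)**2 = (((3 - 1*0)*(-2))*(4*0 + 2) - 13)**2 = (((3 + 0)*(-2))*(0 + 2) - 13)**2 = ((3*(-2))*2 - 13)**2 = (-6*2 - 13)**2 = (-12 - 13)**2 = (-25)**2 = 625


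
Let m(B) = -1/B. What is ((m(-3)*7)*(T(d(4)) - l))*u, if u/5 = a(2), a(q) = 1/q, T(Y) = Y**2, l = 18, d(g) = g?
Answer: -35/3 ≈ -11.667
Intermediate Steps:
u = 5/2 ≈ 2.5000
((m(-3)*7)*(T(d(4)) - l))*u = ((-1/(-3)*7)*(4**2 - 1*18))*(5/2) = ((-1*(-1/3)*7)*(16 - 18))*(5/2) = (((1/3)*7)*(-2))*(5/2) = ((7/3)*(-2))*(5/2) = -14/3*5/2 = -35/3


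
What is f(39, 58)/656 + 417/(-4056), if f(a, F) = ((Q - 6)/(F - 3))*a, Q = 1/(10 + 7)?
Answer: -11322821/103657840 ≈ -0.10923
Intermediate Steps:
Q = 1/17 ≈ 0.058824
f(a, F) = -101*a/(17*(-3 + F)) (f(a, F) = ((1/17 - 6)/(F - 3))*a = (-101/(17*(-3 + F)))*a = -101*a/(17*(-3 + F)))
f(39, 58)/656 + 417/(-4056) = -101*39/(-51 + 17*58)/656 + 417/(-4056) = -101*39/(-51 + 986)*(1/656) + 417*(-1/4056) = -101*39/935*(1/656) - 139/1352 = -101*39*1/935*(1/656) - 139/1352 = -3939/935*1/656 - 139/1352 = -3939/613360 - 139/1352 = -11322821/103657840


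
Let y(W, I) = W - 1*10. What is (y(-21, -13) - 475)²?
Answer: 256036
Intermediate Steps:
y(W, I) = -10 + W (y(W, I) = W - 10 = -10 + W)
(y(-21, -13) - 475)² = ((-10 - 21) - 475)² = (-31 - 475)² = (-506)² = 256036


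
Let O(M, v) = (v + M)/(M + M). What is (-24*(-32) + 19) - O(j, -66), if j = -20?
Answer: 15697/20 ≈ 784.85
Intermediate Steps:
O(M, v) = (M + v)/(2*M) (O(M, v) = (M + v)/((2*M)) = (M + v)*(1/(2*M)) = (M + v)/(2*M))
(-24*(-32) + 19) - O(j, -66) = (-24*(-32) + 19) - (-20 - 66)/(2*(-20)) = (768 + 19) - (-1)*(-86)/(2*20) = 787 - 1*43/20 = 787 - 43/20 = 15697/20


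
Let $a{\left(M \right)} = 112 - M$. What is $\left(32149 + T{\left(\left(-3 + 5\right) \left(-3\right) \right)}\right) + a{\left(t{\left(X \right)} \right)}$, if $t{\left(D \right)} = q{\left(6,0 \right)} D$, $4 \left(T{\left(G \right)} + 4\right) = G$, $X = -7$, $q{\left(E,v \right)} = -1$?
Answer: $\frac{64497}{2} \approx 32249.0$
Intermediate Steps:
$T{\left(G \right)} = -4 + \frac{G}{4}$
$t{\left(D \right)} = - D$
$\left(32149 + T{\left(\left(-3 + 5\right) \left(-3\right) \right)}\right) + a{\left(t{\left(X \right)} \right)} = \left(32149 - \left(4 - \frac{\left(-3 + 5\right) \left(-3\right)}{4}\right)\right) + \left(112 - \left(-1\right) \left(-7\right)\right) = \left(32149 - \left(4 - \frac{2 \left(-3\right)}{4}\right)\right) + \left(112 - 7\right) = \left(32149 + \left(-4 + \frac{1}{4} \left(-6\right)\right)\right) + \left(112 - 7\right) = \left(32149 - \frac{11}{2}\right) + 105 = \frac{64287}{2} + 105 = \frac{64497}{2}$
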